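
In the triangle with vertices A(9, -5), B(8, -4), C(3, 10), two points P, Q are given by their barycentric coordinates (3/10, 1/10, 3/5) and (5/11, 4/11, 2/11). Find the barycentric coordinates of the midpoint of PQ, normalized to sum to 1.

(83/220, 51/220, 43/110)

Since both coordinate triples sum to 1, the midpoint's barycentrics are the componentwise average.
(3/10+5/11)/2 = 83/220; similarly 51/220 and 43/110.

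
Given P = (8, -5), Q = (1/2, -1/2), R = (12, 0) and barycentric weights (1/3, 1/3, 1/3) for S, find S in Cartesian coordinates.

(41/6, -11/6)

S = (1/3)·P + (1/3)·Q + (1/3)·R.
x-coordinate: (1/3)·8 + (1/3)·(1/2) + (1/3)·12 = 41/6.
y-coordinate: (1/3)·(-5) + (1/3)·(-1/2) + (1/3)·0 = -11/6.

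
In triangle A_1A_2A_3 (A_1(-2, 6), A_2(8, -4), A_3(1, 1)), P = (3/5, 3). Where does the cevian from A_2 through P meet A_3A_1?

(-5/4, 19/4)

Barycentric coordinates of P with respect to A_1A_2A_3: (3/5, 1/5, 1/5).
On side A_3A_1 the A_2-coordinate is zero; dropping P's A_2-weight 1/5 and renormalizing the remaining 1/5 : 3/5 gives weights 1/4, 3/4 on A_3, A_1.
Q = (1/4)·(1, 1) + (3/4)·(-2, 6) = (-5/4, 19/4).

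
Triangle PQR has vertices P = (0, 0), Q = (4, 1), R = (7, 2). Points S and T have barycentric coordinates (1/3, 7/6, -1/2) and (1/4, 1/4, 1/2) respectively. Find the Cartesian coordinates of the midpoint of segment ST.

Barycentric coordinates of the midpoint are the average: (7/24, 17/24, 0).
Converting: (7/24)·P + (17/24)·Q + 0·R = (17/6, 17/24).

(17/6, 17/24)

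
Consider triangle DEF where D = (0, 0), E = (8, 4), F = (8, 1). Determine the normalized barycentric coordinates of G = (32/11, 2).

Signed area of the reference triangle: [DEF] = ½·(0·(4−1) + 8·(1−0) + 8·(0−4)) = ½·(0 + 8 − 32) = -12.
[GEF] = ½·((32/11)·(4−1) + 8·(1−2) + 8·(2−4)) = ½·(96/11 − 8 − 16) = -84/11, so the D-coordinate is (-84/11)/(-12) = 7/11.
[DGF] = ½·(0·(2−1) + (32/11)·(1−0) + 8·(0−2)) = ½·(0 + 32/11 − 16) = -72/11, so the E-coordinate is 6/11.
[DEG] = ½·(0·(4−2) + 8·(2−0) + (32/11)·(0−4)) = ½·(0 + 16 − 128/11) = 24/11, so the F-coordinate is -2/11.
Check: 7/11 + 6/11 − 2/11 = 1.

(7/11, 6/11, -2/11)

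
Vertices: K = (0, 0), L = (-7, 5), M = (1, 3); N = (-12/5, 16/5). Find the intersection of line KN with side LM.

Barycentric coordinates of N with respect to KLM: (1/5, 2/5, 2/5).
On side LM the K-coordinate is zero; dropping N's K-weight 1/5 and renormalizing the remaining 2/5 : 2/5 gives weights 1/2, 1/2 on L, M.
J = (1/2)·(-7, 5) + (1/2)·(1, 3) = (-3, 4).

(-3, 4)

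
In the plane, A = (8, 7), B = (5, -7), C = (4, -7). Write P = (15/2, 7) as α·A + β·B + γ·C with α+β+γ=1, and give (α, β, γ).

(1, -1/2, 1/2)

Signed area of the reference triangle: [ABC] = ½·(8·(-7−(-7)) + 5·(-7−7) + 4·(7−(-7))) = ½·(0 − 70 + 56) = -7.
[PBC] = ½·((15/2)·(-7−(-7)) + 5·(-7−7) + 4·(7−(-7))) = ½·(0 − 70 + 56) = -7, so the A-coordinate is (-7)/(-7) = 1.
[APC] = ½·(8·(7−(-7)) + (15/2)·(-7−7) + 4·(7−7)) = ½·(112 − 105 + 0) = 7/2, so the B-coordinate is -1/2.
[ABP] = ½·(8·(-7−7) + 5·(7−7) + (15/2)·(7−(-7))) = ½·(-112 + 0 + 105) = -7/2, so the C-coordinate is 1/2.
Check: 1 − 1/2 + 1/2 = 1.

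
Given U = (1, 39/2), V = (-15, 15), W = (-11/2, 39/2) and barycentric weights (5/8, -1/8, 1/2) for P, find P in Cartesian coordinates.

(-1/4, 321/16)

P = (5/8)·U + (-1/8)·V + (1/2)·W.
x-coordinate: (5/8)·1 + (-1/8)·(-15) + (1/2)·(-11/2) = -1/4.
y-coordinate: (5/8)·(39/2) + (-1/8)·15 + (1/2)·(39/2) = 321/16.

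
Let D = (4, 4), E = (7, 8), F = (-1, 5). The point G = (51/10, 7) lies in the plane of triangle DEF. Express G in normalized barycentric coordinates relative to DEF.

(1/10, 7/10, 1/5)

Signed area of the reference triangle: [DEF] = ½·(4·(8−5) + 7·(5−4) + (-1)·(4−8)) = ½·(12 + 7 + 4) = 23/2.
[GEF] = ½·((51/10)·(8−5) + 7·(5−7) + (-1)·(7−8)) = ½·(153/10 − 14 + 1) = 23/20, so the D-coordinate is (23/20)/(23/2) = 1/10.
[DGF] = ½·(4·(7−5) + (51/10)·(5−4) + (-1)·(4−7)) = ½·(8 + 51/10 + 3) = 161/20, so the E-coordinate is 7/10.
[DEG] = ½·(4·(8−7) + 7·(7−4) + (51/10)·(4−8)) = ½·(4 + 21 − 102/5) = 23/10, so the F-coordinate is 1/5.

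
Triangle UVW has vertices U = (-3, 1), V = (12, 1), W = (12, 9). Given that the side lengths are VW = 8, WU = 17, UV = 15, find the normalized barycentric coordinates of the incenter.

(1/5, 17/40, 3/8)

The incenter has barycentric coordinates proportional to the opposite side lengths: (8 : 17 : 15).
Normalizing by 8+17+15 = 40 gives (1/5, 17/40, 3/8).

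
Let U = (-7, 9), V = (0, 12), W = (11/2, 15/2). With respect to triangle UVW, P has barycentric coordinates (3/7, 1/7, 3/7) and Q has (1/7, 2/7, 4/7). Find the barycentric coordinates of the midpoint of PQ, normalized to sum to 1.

(2/7, 3/14, 1/2)

Since both coordinate triples sum to 1, the midpoint's barycentrics are the componentwise average.
(3/7+1/7)/2 = 2/7; similarly 3/14 and 1/2.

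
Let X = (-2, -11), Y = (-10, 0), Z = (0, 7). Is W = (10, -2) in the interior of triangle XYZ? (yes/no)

Barycentric coordinates of W: (80/83, -99/83, 102/83).
The three coordinates are positive, negative, positive; a point is interior exactly when all three are positive.

no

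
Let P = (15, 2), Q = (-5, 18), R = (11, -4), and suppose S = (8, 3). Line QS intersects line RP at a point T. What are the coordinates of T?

(37/3, -2)

Barycentric coordinates of S with respect to PQR: (1/4, 1/4, 1/2).
On side RP the Q-coordinate is zero; dropping S's Q-weight 1/4 and renormalizing the remaining 1/2 : 1/4 gives weights 2/3, 1/3 on R, P.
T = (2/3)·(11, -4) + (1/3)·(15, 2) = (37/3, -2).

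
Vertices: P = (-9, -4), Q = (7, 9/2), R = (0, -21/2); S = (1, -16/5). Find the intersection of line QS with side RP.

Barycentric coordinates of S with respect to PQR: (1/5, 2/5, 2/5).
On side RP the Q-coordinate is zero; dropping S's Q-weight 2/5 and renormalizing the remaining 2/5 : 1/5 gives weights 2/3, 1/3 on R, P.
T = (2/3)·(0, -21/2) + (1/3)·(-9, -4) = (-3, -25/3).

(-3, -25/3)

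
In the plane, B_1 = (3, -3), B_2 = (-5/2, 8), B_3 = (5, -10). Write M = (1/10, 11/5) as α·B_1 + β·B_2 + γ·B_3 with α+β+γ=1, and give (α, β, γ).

(1/5, 3/5, 1/5)

Signed area of the reference triangle: [B_1B_2B_3] = ½·(3·(8−(-10)) + (-5/2)·(-10−(-3)) + 5·(-3−8)) = ½·(54 + 35/2 − 55) = 33/4.
[MB_2B_3] = ½·((1/10)·(8−(-10)) + (-5/2)·(-10−(11/5)) + 5·(11/5−8)) = ½·(9/5 + 61/2 − 29) = 33/20, so the B_1-coordinate is (33/20)/(33/4) = 1/5.
[B_1MB_3] = ½·(3·(11/5−(-10)) + (1/10)·(-10−(-3)) + 5·(-3−(11/5))) = ½·(183/5 − 7/10 − 26) = 99/20, so the B_2-coordinate is 3/5.
[B_1B_2M] = ½·(3·(8−(11/5)) + (-5/2)·(11/5−(-3)) + (1/10)·(-3−8)) = ½·(87/5 − 13 − 11/10) = 33/20, so the B_3-coordinate is 1/5.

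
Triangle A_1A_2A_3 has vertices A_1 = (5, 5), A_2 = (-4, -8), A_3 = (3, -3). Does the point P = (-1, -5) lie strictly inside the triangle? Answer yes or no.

yes

Barycentric coordinates of P: (3/23, 14/23, 6/23).
The three coordinates are positive, positive, positive; a point is interior exactly when all three are positive.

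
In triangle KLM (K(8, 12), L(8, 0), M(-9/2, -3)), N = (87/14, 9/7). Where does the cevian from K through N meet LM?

Barycentric coordinates of N with respect to KLM: (1/7, 5/7, 1/7).
On side LM the K-coordinate is zero; dropping N's K-weight 1/7 and renormalizing the remaining 5/7 : 1/7 gives weights 5/6, 1/6 on L, M.
J = (5/6)·(8, 0) + (1/6)·(-9/2, -3) = (71/12, -1/2).

(71/12, -1/2)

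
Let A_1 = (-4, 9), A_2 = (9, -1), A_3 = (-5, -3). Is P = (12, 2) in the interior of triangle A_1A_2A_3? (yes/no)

no

Barycentric coordinates of P: (18/83, 199/166, -69/166).
The three coordinates are positive, positive, negative; a point is interior exactly when all three are positive.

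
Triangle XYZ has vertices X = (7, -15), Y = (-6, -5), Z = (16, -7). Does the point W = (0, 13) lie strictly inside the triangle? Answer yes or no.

no

Barycentric coordinates of W: (-204/97, 154/97, 147/97).
The three coordinates are negative, positive, positive; a point is interior exactly when all three are positive.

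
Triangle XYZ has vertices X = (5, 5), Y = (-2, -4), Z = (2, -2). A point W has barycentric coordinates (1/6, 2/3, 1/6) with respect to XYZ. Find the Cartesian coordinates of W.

(-1/6, -13/6)

W = (1/6)·X + (2/3)·Y + (1/6)·Z.
x-coordinate: (1/6)·5 + (2/3)·(-2) + (1/6)·2 = -1/6.
y-coordinate: (1/6)·5 + (2/3)·(-4) + (1/6)·(-2) = -13/6.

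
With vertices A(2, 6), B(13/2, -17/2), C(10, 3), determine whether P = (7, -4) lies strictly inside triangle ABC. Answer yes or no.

yes

Barycentric coordinates of P: (4/41, 26/41, 11/41).
The three coordinates are positive, positive, positive; a point is interior exactly when all three are positive.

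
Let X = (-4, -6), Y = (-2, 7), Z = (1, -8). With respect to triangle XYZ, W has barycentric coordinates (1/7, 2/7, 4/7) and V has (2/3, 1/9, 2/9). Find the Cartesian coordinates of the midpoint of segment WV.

(-34/21, -59/14)

Barycentric coordinates of the midpoint are the average: (17/42, 25/126, 25/63).
Converting: (17/42)·X + (25/126)·Y + (25/63)·Z = (-34/21, -59/14).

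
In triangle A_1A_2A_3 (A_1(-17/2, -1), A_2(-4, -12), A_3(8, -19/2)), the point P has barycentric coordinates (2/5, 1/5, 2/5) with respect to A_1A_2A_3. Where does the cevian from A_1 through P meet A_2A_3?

(4, -31/3)

Line A_1P meets A_2A_3 where the A_1-coordinate vanishes; zeroing P's A_1-weight and renormalizing leaves A_2, A_3-weights 1/5 : 2/5 → (1/3, 2/3).
So Q = (1/3)·A_2 + (2/3)·A_3 = (4, -31/3).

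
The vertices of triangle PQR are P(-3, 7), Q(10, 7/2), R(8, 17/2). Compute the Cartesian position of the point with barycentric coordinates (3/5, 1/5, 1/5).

(9/5, 33/5)

S = (3/5)·P + (1/5)·Q + (1/5)·R.
x-coordinate: (3/5)·(-3) + (1/5)·10 + (1/5)·8 = 9/5.
y-coordinate: (3/5)·7 + (1/5)·(7/2) + (1/5)·(17/2) = 33/5.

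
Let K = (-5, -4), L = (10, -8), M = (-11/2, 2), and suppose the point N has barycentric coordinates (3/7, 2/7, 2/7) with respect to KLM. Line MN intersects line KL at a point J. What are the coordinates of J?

Line MN meets KL where the M-coordinate vanishes; zeroing N's M-weight and renormalizing leaves K, L-weights 3/7 : 2/7 → (3/5, 2/5).
So J = (3/5)·K + (2/5)·L = (1, -28/5).

(1, -28/5)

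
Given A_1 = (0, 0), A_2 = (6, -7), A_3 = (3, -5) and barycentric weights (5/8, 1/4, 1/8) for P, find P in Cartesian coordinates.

P = (5/8)·A_1 + (1/4)·A_2 + (1/8)·A_3.
x-coordinate: (5/8)·0 + (1/4)·6 + (1/8)·3 = 15/8.
y-coordinate: (5/8)·0 + (1/4)·(-7) + (1/8)·(-5) = -19/8.

(15/8, -19/8)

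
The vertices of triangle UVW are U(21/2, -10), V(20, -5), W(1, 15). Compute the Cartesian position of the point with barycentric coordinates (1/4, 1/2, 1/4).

P = (1/4)·U + (1/2)·V + (1/4)·W.
x-coordinate: (1/4)·(21/2) + (1/2)·20 + (1/4)·1 = 103/8.
y-coordinate: (1/4)·(-10) + (1/2)·(-5) + (1/4)·15 = -5/4.

(103/8, -5/4)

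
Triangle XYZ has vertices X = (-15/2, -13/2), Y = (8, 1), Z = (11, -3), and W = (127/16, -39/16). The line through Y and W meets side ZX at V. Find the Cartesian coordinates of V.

(95/12, -43/12)

Barycentric coordinates of W with respect to XYZ: (1/8, 1/4, 5/8).
On side ZX the Y-coordinate is zero; dropping W's Y-weight 1/4 and renormalizing the remaining 5/8 : 1/8 gives weights 5/6, 1/6 on Z, X.
V = (5/6)·(11, -3) + (1/6)·(-15/2, -13/2) = (95/12, -43/12).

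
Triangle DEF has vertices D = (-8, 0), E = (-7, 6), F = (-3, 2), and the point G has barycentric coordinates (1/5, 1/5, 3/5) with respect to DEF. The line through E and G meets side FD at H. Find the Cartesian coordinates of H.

(-17/4, 3/2)

Line EG meets FD where the E-coordinate vanishes; zeroing G's E-weight and renormalizing leaves F, D-weights 3/5 : 1/5 → (3/4, 1/4).
So H = (3/4)·F + (1/4)·D = (-17/4, 3/2).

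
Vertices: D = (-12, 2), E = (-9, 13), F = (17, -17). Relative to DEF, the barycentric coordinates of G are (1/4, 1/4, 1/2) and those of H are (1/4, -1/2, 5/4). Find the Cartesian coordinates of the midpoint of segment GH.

Barycentric coordinates of the midpoint are the average: (1/4, -1/8, 7/8).
Converting: (1/4)·D + (-1/8)·E + (7/8)·F = (13, -16).

(13, -16)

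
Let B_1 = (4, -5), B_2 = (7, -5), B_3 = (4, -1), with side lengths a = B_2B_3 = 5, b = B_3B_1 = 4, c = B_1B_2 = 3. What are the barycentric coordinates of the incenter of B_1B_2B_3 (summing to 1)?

(5/12, 1/3, 1/4)

The incenter has barycentric coordinates proportional to the opposite side lengths: (5 : 4 : 3).
Normalizing by 5+4+3 = 12 gives (5/12, 1/3, 1/4).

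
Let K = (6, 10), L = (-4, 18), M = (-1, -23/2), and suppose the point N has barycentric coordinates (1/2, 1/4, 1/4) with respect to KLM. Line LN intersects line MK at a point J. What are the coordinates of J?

(11/3, 17/6)

Line LN meets MK where the L-coordinate vanishes; zeroing N's L-weight and renormalizing leaves M, K-weights 1/4 : 1/2 → (1/3, 2/3).
So J = (1/3)·M + (2/3)·K = (11/3, 17/6).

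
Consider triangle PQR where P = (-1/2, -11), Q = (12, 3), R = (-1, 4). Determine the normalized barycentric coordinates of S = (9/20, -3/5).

Signed area of the reference triangle: [PQR] = ½·((-1/2)·(3−4) + 12·(4−(-11)) + (-1)·(-11−3)) = ½·(1/2 + 180 + 14) = 389/4.
[SQR] = ½·((9/20)·(3−4) + 12·(4−(-3/5)) + (-1)·(-3/5−3)) = ½·(-9/20 + 276/5 + 18/5) = 1167/40, so the P-coordinate is (1167/40)/(389/4) = 3/10.
[PSR] = ½·((-1/2)·(-3/5−4) + (9/20)·(4−(-11)) + (-1)·(-11−(-3/5))) = ½·(23/10 + 27/4 + 52/5) = 389/40, so the Q-coordinate is 1/10.
[PQS] = ½·((-1/2)·(3−(-3/5)) + 12·(-3/5−(-11)) + (9/20)·(-11−3)) = ½·(-9/5 + 624/5 − 63/10) = 1167/20, so the R-coordinate is 3/5.
Check: 3/10 + 1/10 + 3/5 = 1.

(3/10, 1/10, 3/5)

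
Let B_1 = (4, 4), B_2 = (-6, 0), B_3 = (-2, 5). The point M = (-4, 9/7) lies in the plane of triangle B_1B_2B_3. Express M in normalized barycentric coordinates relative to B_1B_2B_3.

(1/7, 5/7, 1/7)

Signed area of the reference triangle: [B_1B_2B_3] = ½·(4·(0−5) + (-6)·(5−4) + (-2)·(4−0)) = ½·(-20 − 6 − 8) = -17.
[MB_2B_3] = ½·((-4)·(0−5) + (-6)·(5−(9/7)) + (-2)·(9/7−0)) = ½·(20 − 156/7 − 18/7) = -17/7, so the B_1-coordinate is (-17/7)/(-17) = 1/7.
[B_1MB_3] = ½·(4·(9/7−5) + (-4)·(5−4) + (-2)·(4−(9/7))) = ½·(-104/7 − 4 − 38/7) = -85/7, so the B_2-coordinate is 5/7.
[B_1B_2M] = ½·(4·(0−(9/7)) + (-6)·(9/7−4) + (-4)·(4−0)) = ½·(-36/7 + 114/7 − 16) = -17/7, so the B_3-coordinate is 1/7.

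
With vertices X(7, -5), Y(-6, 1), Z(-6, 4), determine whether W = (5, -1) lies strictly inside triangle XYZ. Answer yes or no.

Barycentric coordinates of W: (11/13, -34/39, 40/39).
The three coordinates are positive, negative, positive; a point is interior exactly when all three are positive.

no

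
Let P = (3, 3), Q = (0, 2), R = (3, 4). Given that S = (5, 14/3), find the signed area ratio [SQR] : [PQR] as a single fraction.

2/3

[PQR] = ½·(3·(2−4) + 0·(4−3) + 3·(3−2)) = ½·(-6 + 0 + 3) = -3/2.
[SQR] = ½·(5·(2−4) + 0·(4−(14/3)) + 3·(14/3−2)) = ½·(-10 + 0 + 8) = -1, so the ratio is (-1)/(-3/2) = 2/3.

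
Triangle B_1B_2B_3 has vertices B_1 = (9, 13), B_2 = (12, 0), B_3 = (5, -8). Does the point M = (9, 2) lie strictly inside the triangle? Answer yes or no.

yes

Barycentric coordinates of M: (38/115, 44/115, 33/115).
The three coordinates are positive, positive, positive; a point is interior exactly when all three are positive.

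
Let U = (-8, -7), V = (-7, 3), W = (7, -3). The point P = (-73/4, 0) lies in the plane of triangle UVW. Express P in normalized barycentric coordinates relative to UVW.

Signed area of the reference triangle: [UVW] = ½·((-8)·(3−(-3)) + (-7)·(-3−(-7)) + 7·(-7−3)) = ½·(-48 − 28 − 70) = -73.
[PVW] = ½·((-73/4)·(3−(-3)) + (-7)·(-3−0) + 7·(0−3)) = ½·(-219/2 + 21 − 21) = -219/4, so the U-coordinate is (-219/4)/(-73) = 3/4.
[UPW] = ½·((-8)·(0−(-3)) + (-73/4)·(-3−(-7)) + 7·(-7−0)) = ½·(-24 − 73 − 49) = -73, so the V-coordinate is 1.
[UVP] = ½·((-8)·(3−0) + (-7)·(0−(-7)) + (-73/4)·(-7−3)) = ½·(-24 − 49 + 365/2) = 219/4, so the W-coordinate is -3/4.

(3/4, 1, -3/4)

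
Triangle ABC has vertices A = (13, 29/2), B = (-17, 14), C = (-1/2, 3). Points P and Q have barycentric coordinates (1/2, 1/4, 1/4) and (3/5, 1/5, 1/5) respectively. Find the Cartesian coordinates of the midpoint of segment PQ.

(257/80, 59/5)

Barycentric coordinates of the midpoint are the average: (11/20, 9/40, 9/40).
Converting: (11/20)·A + (9/40)·B + (9/40)·C = (257/80, 59/5).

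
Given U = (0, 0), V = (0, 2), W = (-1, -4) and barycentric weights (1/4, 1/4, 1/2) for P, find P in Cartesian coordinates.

P = (1/4)·U + (1/4)·V + (1/2)·W.
x-coordinate: (1/4)·0 + (1/4)·0 + (1/2)·(-1) = -1/2.
y-coordinate: (1/4)·0 + (1/4)·2 + (1/2)·(-4) = -3/2.

(-1/2, -3/2)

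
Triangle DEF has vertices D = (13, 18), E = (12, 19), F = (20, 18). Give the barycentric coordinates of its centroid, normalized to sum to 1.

The centroid is the average of the vertices, so each weight is 1/3.

(1/3, 1/3, 1/3)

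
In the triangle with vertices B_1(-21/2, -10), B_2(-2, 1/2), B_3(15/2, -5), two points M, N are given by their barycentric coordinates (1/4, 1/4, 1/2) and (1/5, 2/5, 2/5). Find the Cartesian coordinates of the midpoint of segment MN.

Barycentric coordinates of the midpoint are the average: (9/40, 13/40, 9/20).
Converting: (9/40)·B_1 + (13/40)·B_2 + (9/20)·B_3 = (29/80, -347/80).

(29/80, -347/80)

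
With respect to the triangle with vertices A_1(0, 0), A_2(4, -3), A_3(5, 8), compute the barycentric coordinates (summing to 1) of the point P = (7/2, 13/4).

Signed area of the reference triangle: [A_1A_2A_3] = ½·(0·(-3−8) + 4·(8−0) + 5·(0−(-3))) = ½·(0 + 32 + 15) = 47/2.
[PA_2A_3] = ½·((7/2)·(-3−8) + 4·(8−(13/4)) + 5·(13/4−(-3))) = ½·(-77/2 + 19 + 125/4) = 47/8, so the A_1-coordinate is (47/8)/(47/2) = 1/4.
[A_1PA_3] = ½·(0·(13/4−8) + (7/2)·(8−0) + 5·(0−(13/4))) = ½·(0 + 28 − 65/4) = 47/8, so the A_2-coordinate is 1/4.
[A_1A_2P] = ½·(0·(-3−(13/4)) + 4·(13/4−0) + (7/2)·(0−(-3))) = ½·(0 + 13 + 21/2) = 47/4, so the A_3-coordinate is 1/2.

(1/4, 1/4, 1/2)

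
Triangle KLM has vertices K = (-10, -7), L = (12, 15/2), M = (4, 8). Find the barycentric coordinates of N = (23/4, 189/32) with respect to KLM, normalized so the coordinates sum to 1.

(1/8, 7/16, 7/16)

Signed area of the reference triangle: [KLM] = ½·((-10)·(15/2−8) + 12·(8−(-7)) + 4·(-7−(15/2))) = ½·(5 + 180 − 58) = 127/2.
[NLM] = ½·((23/4)·(15/2−8) + 12·(8−(189/32)) + 4·(189/32−(15/2))) = ½·(-23/8 + 201/8 − 51/8) = 127/16, so the K-coordinate is (127/16)/(127/2) = 1/8.
[KNM] = ½·((-10)·(189/32−8) + (23/4)·(8−(-7)) + 4·(-7−(189/32))) = ½·(335/16 + 345/4 − 413/8) = 889/32, so the L-coordinate is 7/16.
[KLN] = ½·((-10)·(15/2−(189/32)) + 12·(189/32−(-7)) + (23/4)·(-7−(15/2))) = ½·(-255/16 + 1239/8 − 667/8) = 889/32, so the M-coordinate is 7/16.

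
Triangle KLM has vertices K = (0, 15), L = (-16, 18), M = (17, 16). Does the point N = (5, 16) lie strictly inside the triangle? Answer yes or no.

Barycentric coordinates of N: (24/67, 12/67, 31/67).
The three coordinates are positive, positive, positive; a point is interior exactly when all three are positive.

yes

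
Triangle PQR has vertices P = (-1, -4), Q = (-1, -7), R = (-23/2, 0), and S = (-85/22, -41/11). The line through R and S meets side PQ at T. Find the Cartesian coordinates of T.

(-1, -41/8)

Barycentric coordinates of S with respect to PQR: (5/11, 3/11, 3/11).
On side PQ the R-coordinate is zero; dropping S's R-weight 3/11 and renormalizing the remaining 5/11 : 3/11 gives weights 5/8, 3/8 on P, Q.
T = (5/8)·(-1, -4) + (3/8)·(-1, -7) = (-1, -41/8).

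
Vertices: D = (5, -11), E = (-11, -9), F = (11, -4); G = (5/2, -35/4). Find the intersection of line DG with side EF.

(0, -13/2)

Barycentric coordinates of G with respect to DEF: (1/2, 1/4, 1/4).
On side EF the D-coordinate is zero; dropping G's D-weight 1/2 and renormalizing the remaining 1/4 : 1/4 gives weights 1/2, 1/2 on E, F.
H = (1/2)·(-11, -9) + (1/2)·(11, -4) = (0, -13/2).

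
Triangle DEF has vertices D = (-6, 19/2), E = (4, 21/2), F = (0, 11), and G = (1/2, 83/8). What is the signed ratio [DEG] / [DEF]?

[DEF] = ½·((-6)·(21/2−11) + 4·(11−(19/2)) + 0·(19/2−(21/2))) = ½·(3 + 6 + 0) = 9/2.
[DEG] = ½·((-6)·(21/2−(83/8)) + 4·(83/8−(19/2)) + (1/2)·(19/2−(21/2))) = ½·(-3/4 + 7/2 − 1/2) = 9/8, so the ratio is (9/8)/(9/2) = 1/4.

1/4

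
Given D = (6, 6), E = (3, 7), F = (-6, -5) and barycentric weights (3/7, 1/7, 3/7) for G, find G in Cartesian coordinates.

(3/7, 10/7)

G = (3/7)·D + (1/7)·E + (3/7)·F.
x-coordinate: (3/7)·6 + (1/7)·3 + (3/7)·(-6) = 3/7.
y-coordinate: (3/7)·6 + (1/7)·7 + (3/7)·(-5) = 10/7.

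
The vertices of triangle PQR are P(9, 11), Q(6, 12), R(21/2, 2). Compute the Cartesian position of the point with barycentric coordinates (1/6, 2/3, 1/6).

(29/4, 61/6)

S = (1/6)·P + (2/3)·Q + (1/6)·R.
x-coordinate: (1/6)·9 + (2/3)·6 + (1/6)·(21/2) = 29/4.
y-coordinate: (1/6)·11 + (2/3)·12 + (1/6)·2 = 61/6.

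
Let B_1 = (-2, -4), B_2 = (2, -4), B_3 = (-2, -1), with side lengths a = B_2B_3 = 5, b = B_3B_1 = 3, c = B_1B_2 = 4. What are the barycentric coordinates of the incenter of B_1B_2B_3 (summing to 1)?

The incenter has barycentric coordinates proportional to the opposite side lengths: (5 : 3 : 4).
Normalizing by 5+3+4 = 12 gives (5/12, 1/4, 1/3).

(5/12, 1/4, 1/3)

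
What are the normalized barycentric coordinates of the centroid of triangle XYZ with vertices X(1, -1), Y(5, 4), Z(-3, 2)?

(1/3, 1/3, 1/3)

The centroid is the average of the vertices, so each weight is 1/3.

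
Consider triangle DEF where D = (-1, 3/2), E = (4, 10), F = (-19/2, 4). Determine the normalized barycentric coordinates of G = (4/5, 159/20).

Signed area of the reference triangle: [DEF] = ½·((-1)·(10−4) + 4·(4−(3/2)) + (-19/2)·(3/2−10)) = ½·(-6 + 10 + 323/4) = 339/8.
[GEF] = ½·((4/5)·(10−4) + 4·(4−(159/20)) + (-19/2)·(159/20−10)) = ½·(24/5 − 79/5 + 779/40) = 339/80, so the D-coordinate is (339/80)/(339/8) = 1/10.
[DGF] = ½·((-1)·(159/20−4) + (4/5)·(4−(3/2)) + (-19/2)·(3/2−(159/20))) = ½·(-79/20 + 2 + 2451/40) = 2373/80, so the E-coordinate is 7/10.
[DEG] = ½·((-1)·(10−(159/20)) + 4·(159/20−(3/2)) + (4/5)·(3/2−10)) = ½·(-41/20 + 129/5 − 34/5) = 339/40, so the F-coordinate is 1/5.

(1/10, 7/10, 1/5)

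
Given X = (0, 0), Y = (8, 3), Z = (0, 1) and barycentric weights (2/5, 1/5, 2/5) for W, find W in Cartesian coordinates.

(8/5, 1)

W = (2/5)·X + (1/5)·Y + (2/5)·Z.
x-coordinate: (2/5)·0 + (1/5)·8 + (2/5)·0 = 8/5.
y-coordinate: (2/5)·0 + (1/5)·3 + (2/5)·1 = 1.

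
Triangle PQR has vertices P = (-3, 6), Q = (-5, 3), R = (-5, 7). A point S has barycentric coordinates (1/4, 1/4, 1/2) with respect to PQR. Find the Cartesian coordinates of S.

(-9/2, 23/4)

S = (1/4)·P + (1/4)·Q + (1/2)·R.
x-coordinate: (1/4)·(-3) + (1/4)·(-5) + (1/2)·(-5) = -9/2.
y-coordinate: (1/4)·6 + (1/4)·3 + (1/2)·7 = 23/4.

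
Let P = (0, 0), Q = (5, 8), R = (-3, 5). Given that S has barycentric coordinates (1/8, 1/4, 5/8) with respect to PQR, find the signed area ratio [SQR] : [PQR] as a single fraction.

1/8

The signed ratio [SQR]/[PQR] equals the barycentric coordinate of S at vertex P, which is 1/8.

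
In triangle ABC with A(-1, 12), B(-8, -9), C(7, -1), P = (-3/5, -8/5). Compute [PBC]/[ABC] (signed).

1/5

[ABC] = ½·((-1)·(-9−(-1)) + (-8)·(-1−12) + 7·(12−(-9))) = ½·(8 + 104 + 147) = 259/2.
[PBC] = ½·((-3/5)·(-9−(-1)) + (-8)·(-1−(-8/5)) + 7·(-8/5−(-9))) = ½·(24/5 − 24/5 + 259/5) = 259/10, so the ratio is (259/10)/(259/2) = 1/5.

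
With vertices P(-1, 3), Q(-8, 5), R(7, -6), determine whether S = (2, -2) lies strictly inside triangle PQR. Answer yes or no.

Barycentric coordinates of S: (5/47, 13/47, 29/47).
The three coordinates are positive, positive, positive; a point is interior exactly when all three are positive.

yes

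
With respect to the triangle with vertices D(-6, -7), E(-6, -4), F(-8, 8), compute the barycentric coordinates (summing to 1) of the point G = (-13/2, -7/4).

(1/4, 1/2, 1/4)

Signed area of the reference triangle: [DEF] = ½·((-6)·(-4−8) + (-6)·(8−(-7)) + (-8)·(-7−(-4))) = ½·(72 − 90 + 24) = 3.
[GEF] = ½·((-13/2)·(-4−8) + (-6)·(8−(-7/4)) + (-8)·(-7/4−(-4))) = ½·(78 − 117/2 − 18) = 3/4, so the D-coordinate is (3/4)/3 = 1/4.
[DGF] = ½·((-6)·(-7/4−8) + (-13/2)·(8−(-7)) + (-8)·(-7−(-7/4))) = ½·(117/2 − 195/2 + 42) = 3/2, so the E-coordinate is 1/2.
[DEG] = ½·((-6)·(-4−(-7/4)) + (-6)·(-7/4−(-7)) + (-13/2)·(-7−(-4))) = ½·(27/2 − 63/2 + 39/2) = 3/4, so the F-coordinate is 1/4.
Check: 1/4 + 1/2 + 1/4 = 1.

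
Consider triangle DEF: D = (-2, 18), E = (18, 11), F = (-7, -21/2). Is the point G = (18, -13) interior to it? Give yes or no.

Barycentric coordinates of G: (-120/121, 145/121, 96/121).
The three coordinates are negative, positive, positive; a point is interior exactly when all three are positive.

no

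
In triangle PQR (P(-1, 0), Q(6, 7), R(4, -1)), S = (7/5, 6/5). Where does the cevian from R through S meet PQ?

Barycentric coordinates of S with respect to PQR: (3/5, 1/5, 1/5).
On side PQ the R-coordinate is zero; dropping S's R-weight 1/5 and renormalizing the remaining 3/5 : 1/5 gives weights 3/4, 1/4 on P, Q.
T = (3/4)·(-1, 0) + (1/4)·(6, 7) = (3/4, 7/4).

(3/4, 7/4)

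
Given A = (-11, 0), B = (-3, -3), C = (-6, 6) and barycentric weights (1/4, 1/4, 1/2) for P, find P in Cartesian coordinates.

(-13/2, 9/4)

P = (1/4)·A + (1/4)·B + (1/2)·C.
x-coordinate: (1/4)·(-11) + (1/4)·(-3) + (1/2)·(-6) = -13/2.
y-coordinate: (1/4)·0 + (1/4)·(-3) + (1/2)·6 = 9/4.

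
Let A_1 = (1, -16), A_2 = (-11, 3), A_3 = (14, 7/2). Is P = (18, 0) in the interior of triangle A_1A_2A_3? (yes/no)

no

Barycentric coordinates of P: (179/962, -19/74, 515/481).
The three coordinates are positive, negative, positive; a point is interior exactly when all three are positive.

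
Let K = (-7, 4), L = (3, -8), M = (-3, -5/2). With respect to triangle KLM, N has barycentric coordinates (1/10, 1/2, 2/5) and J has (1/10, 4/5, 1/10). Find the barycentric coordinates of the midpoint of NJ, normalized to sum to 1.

Since both coordinate triples sum to 1, the midpoint's barycentrics are the componentwise average.
(1/10+1/10)/2 = 1/10; similarly 13/20 and 1/4.

(1/10, 13/20, 1/4)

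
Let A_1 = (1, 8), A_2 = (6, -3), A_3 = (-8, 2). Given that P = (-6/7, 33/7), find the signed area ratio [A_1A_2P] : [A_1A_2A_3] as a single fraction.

2/7

[A_1A_2A_3] = ½·(1·(-3−2) + 6·(2−8) + (-8)·(8−(-3))) = ½·(-5 − 36 − 88) = -129/2.
[A_1A_2P] = ½·(1·(-3−(33/7)) + 6·(33/7−8) + (-6/7)·(8−(-3))) = ½·(-54/7 − 138/7 − 66/7) = -129/7, so the ratio is (-129/7)/(-129/2) = 2/7.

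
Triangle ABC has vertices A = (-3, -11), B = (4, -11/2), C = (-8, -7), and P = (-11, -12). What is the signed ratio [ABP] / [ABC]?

2/3

[ABC] = ½·((-3)·(-11/2−(-7)) + 4·(-7−(-11)) + (-8)·(-11−(-11/2))) = ½·(-9/2 + 16 + 44) = 111/4.
[ABP] = ½·((-3)·(-11/2−(-12)) + 4·(-12−(-11)) + (-11)·(-11−(-11/2))) = ½·(-39/2 − 4 + 121/2) = 37/2, so the ratio is (37/2)/(111/4) = 2/3.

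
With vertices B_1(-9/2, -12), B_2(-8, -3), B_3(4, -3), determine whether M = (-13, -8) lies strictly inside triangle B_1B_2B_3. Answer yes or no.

Barycentric coordinates of M: (5/9, 221/216, -125/216).
The three coordinates are positive, positive, negative; a point is interior exactly when all three are positive.

no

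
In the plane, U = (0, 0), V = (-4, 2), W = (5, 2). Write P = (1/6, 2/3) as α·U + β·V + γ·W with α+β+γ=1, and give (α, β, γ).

(2/3, 1/6, 1/6)

Signed area of the reference triangle: [UVW] = ½·(0·(2−2) + (-4)·(2−0) + 5·(0−2)) = ½·(0 − 8 − 10) = -9.
[PVW] = ½·((1/6)·(2−2) + (-4)·(2−(2/3)) + 5·(2/3−2)) = ½·(0 − 16/3 − 20/3) = -6, so the U-coordinate is (-6)/(-9) = 2/3.
[UPW] = ½·(0·(2/3−2) + (1/6)·(2−0) + 5·(0−(2/3))) = ½·(0 + 1/3 − 10/3) = -3/2, so the V-coordinate is 1/6.
[UVP] = ½·(0·(2−(2/3)) + (-4)·(2/3−0) + (1/6)·(0−2)) = ½·(0 − 8/3 − 1/3) = -3/2, so the W-coordinate is 1/6.
Check: 2/3 + 1/6 + 1/6 = 1.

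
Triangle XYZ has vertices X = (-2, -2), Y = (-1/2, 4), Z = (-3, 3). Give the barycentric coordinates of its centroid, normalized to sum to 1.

(1/3, 1/3, 1/3)

The centroid is the average of the vertices, so each weight is 1/3.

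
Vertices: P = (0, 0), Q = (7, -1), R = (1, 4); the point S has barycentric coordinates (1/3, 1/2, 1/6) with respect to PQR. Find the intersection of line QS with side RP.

(1/3, 4/3)

Line QS meets RP where the Q-coordinate vanishes; zeroing S's Q-weight and renormalizing leaves R, P-weights 1/6 : 1/3 → (1/3, 2/3).
So T = (1/3)·R + (2/3)·P = (1/3, 4/3).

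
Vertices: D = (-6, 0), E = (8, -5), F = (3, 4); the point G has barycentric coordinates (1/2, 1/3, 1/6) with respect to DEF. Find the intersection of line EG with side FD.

Line EG meets FD where the E-coordinate vanishes; zeroing G's E-weight and renormalizing leaves F, D-weights 1/6 : 1/2 → (1/4, 3/4).
So H = (1/4)·F + (3/4)·D = (-15/4, 1).

(-15/4, 1)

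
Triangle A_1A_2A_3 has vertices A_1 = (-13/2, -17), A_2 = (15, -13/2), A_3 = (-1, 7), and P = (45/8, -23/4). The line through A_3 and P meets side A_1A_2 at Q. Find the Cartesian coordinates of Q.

Barycentric coordinates of P with respect to A_1A_2A_3: (1/4, 1/2, 1/4).
On side A_1A_2 the A_3-coordinate is zero; dropping P's A_3-weight 1/4 and renormalizing the remaining 1/4 : 1/2 gives weights 1/3, 2/3 on A_1, A_2.
Q = (1/3)·(-13/2, -17) + (2/3)·(15, -13/2) = (47/6, -10).

(47/6, -10)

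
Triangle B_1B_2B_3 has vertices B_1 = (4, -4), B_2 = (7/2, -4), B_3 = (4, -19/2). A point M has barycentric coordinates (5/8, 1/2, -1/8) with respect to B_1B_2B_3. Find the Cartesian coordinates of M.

M = (5/8)·B_1 + (1/2)·B_2 + (-1/8)·B_3.
x-coordinate: (5/8)·4 + (1/2)·(7/2) + (-1/8)·4 = 15/4.
y-coordinate: (5/8)·(-4) + (1/2)·(-4) + (-1/8)·(-19/2) = -53/16.

(15/4, -53/16)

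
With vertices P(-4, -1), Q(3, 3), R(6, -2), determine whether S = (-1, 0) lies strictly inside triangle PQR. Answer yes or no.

Barycentric coordinates of S: (29/47, 13/47, 5/47).
The three coordinates are positive, positive, positive; a point is interior exactly when all three are positive.

yes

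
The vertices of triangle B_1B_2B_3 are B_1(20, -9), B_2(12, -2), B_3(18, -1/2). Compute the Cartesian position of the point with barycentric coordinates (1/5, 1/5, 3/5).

(86/5, -5/2)

M = (1/5)·B_1 + (1/5)·B_2 + (3/5)·B_3.
x-coordinate: (1/5)·20 + (1/5)·12 + (3/5)·18 = 86/5.
y-coordinate: (1/5)·(-9) + (1/5)·(-2) + (3/5)·(-1/2) = -5/2.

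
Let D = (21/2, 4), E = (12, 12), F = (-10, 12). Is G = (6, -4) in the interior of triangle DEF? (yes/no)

Barycentric coordinates of G: (2, -25/22, 3/22).
The three coordinates are positive, negative, positive; a point is interior exactly when all three are positive.

no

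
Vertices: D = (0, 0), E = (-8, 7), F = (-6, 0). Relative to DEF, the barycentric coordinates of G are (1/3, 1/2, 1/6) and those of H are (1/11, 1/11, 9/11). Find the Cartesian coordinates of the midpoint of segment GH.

Barycentric coordinates of the midpoint are the average: (7/33, 13/44, 65/132).
Converting: (7/33)·D + (13/44)·E + (65/132)·F = (-117/22, 91/44).

(-117/22, 91/44)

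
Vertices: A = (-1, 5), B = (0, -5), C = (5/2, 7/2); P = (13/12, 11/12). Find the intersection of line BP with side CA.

(13/8, 31/8)

Barycentric coordinates of P with respect to ABC: (1/6, 1/3, 1/2).
On side CA the B-coordinate is zero; dropping P's B-weight 1/3 and renormalizing the remaining 1/2 : 1/6 gives weights 3/4, 1/4 on C, A.
Q = (3/4)·(5/2, 7/2) + (1/4)·(-1, 5) = (13/8, 31/8).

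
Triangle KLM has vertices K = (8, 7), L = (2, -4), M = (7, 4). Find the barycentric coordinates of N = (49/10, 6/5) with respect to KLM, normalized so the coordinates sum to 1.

Signed area of the reference triangle: [KLM] = ½·(8·(-4−4) + 2·(4−7) + 7·(7−(-4))) = ½·(-64 − 6 + 77) = 7/2.
[NLM] = ½·((49/10)·(-4−4) + 2·(4−(6/5)) + 7·(6/5−(-4))) = ½·(-196/5 + 28/5 + 182/5) = 7/5, so the K-coordinate is (7/5)/(7/2) = 2/5.
[KNM] = ½·(8·(6/5−4) + (49/10)·(4−7) + 7·(7−(6/5))) = ½·(-112/5 − 147/10 + 203/5) = 7/4, so the L-coordinate is 1/2.
[KLN] = ½·(8·(-4−(6/5)) + 2·(6/5−7) + (49/10)·(7−(-4))) = ½·(-208/5 − 58/5 + 539/10) = 7/20, so the M-coordinate is 1/10.
Check: 2/5 + 1/2 + 1/10 = 1.

(2/5, 1/2, 1/10)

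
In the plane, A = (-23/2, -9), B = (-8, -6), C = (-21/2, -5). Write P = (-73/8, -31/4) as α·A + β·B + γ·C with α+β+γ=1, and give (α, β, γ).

Signed area of the reference triangle: [ABC] = ½·((-23/2)·(-6−(-5)) + (-8)·(-5−(-9)) + (-21/2)·(-9−(-6))) = ½·(23/2 − 32 + 63/2) = 11/2.
[PBC] = ½·((-73/8)·(-6−(-5)) + (-8)·(-5−(-31/4)) + (-21/2)·(-31/4−(-6))) = ½·(73/8 − 22 + 147/8) = 11/4, so the A-coordinate is (11/4)/(11/2) = 1/2.
[APC] = ½·((-23/2)·(-31/4−(-5)) + (-73/8)·(-5−(-9)) + (-21/2)·(-9−(-31/4))) = ½·(253/8 − 73/2 + 105/8) = 33/8, so the B-coordinate is 3/4.
[ABP] = ½·((-23/2)·(-6−(-31/4)) + (-8)·(-31/4−(-9)) + (-73/8)·(-9−(-6))) = ½·(-161/8 − 10 + 219/8) = -11/8, so the C-coordinate is -1/4.

(1/2, 3/4, -1/4)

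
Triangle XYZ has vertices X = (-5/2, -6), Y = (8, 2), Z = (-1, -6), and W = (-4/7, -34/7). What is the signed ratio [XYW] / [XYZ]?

[XYZ] = ½·((-5/2)·(2−(-6)) + 8·(-6−(-6)) + (-1)·(-6−2)) = ½·(-20 + 0 + 8) = -6.
[XYW] = ½·((-5/2)·(2−(-34/7)) + 8·(-34/7−(-6)) + (-4/7)·(-6−2)) = ½·(-120/7 + 64/7 + 32/7) = -12/7, so the ratio is (-12/7)/(-6) = 2/7.

2/7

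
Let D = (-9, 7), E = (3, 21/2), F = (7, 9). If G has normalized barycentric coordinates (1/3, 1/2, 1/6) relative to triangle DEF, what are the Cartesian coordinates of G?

(-1/3, 109/12)

G = (1/3)·D + (1/2)·E + (1/6)·F.
x-coordinate: (1/3)·(-9) + (1/2)·3 + (1/6)·7 = -1/3.
y-coordinate: (1/3)·7 + (1/2)·(21/2) + (1/6)·9 = 109/12.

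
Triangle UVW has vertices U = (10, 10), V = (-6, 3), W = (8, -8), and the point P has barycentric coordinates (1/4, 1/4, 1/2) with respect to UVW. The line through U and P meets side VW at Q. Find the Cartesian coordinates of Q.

Line UP meets VW where the U-coordinate vanishes; zeroing P's U-weight and renormalizing leaves V, W-weights 1/4 : 1/2 → (1/3, 2/3).
So Q = (1/3)·V + (2/3)·W = (10/3, -13/3).

(10/3, -13/3)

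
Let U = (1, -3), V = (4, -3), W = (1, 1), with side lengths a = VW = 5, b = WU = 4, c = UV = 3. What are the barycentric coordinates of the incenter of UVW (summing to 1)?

(5/12, 1/3, 1/4)

The incenter has barycentric coordinates proportional to the opposite side lengths: (5 : 4 : 3).
Normalizing by 5+4+3 = 12 gives (5/12, 1/3, 1/4).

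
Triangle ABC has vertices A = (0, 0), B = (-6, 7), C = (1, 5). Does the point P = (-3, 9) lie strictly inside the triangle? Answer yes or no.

no

Barycentric coordinates of P: (-20/37, 24/37, 33/37).
The three coordinates are negative, positive, positive; a point is interior exactly when all three are positive.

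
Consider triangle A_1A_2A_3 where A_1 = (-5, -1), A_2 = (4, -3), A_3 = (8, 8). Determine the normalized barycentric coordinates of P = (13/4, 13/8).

Signed area of the reference triangle: [A_1A_2A_3] = ½·((-5)·(-3−8) + 4·(8−(-1)) + 8·(-1−(-3))) = ½·(55 + 36 + 16) = 107/2.
[PA_2A_3] = ½·((13/4)·(-3−8) + 4·(8−(13/8)) + 8·(13/8−(-3))) = ½·(-143/4 + 51/2 + 37) = 107/8, so the A_1-coordinate is (107/8)/(107/2) = 1/4.
[A_1PA_3] = ½·((-5)·(13/8−8) + (13/4)·(8−(-1)) + 8·(-1−(13/8))) = ½·(255/8 + 117/4 − 21) = 321/16, so the A_2-coordinate is 3/8.
[A_1A_2P] = ½·((-5)·(-3−(13/8)) + 4·(13/8−(-1)) + (13/4)·(-1−(-3))) = ½·(185/8 + 21/2 + 13/2) = 321/16, so the A_3-coordinate is 3/8.
Check: 1/4 + 3/8 + 3/8 = 1.

(1/4, 3/8, 3/8)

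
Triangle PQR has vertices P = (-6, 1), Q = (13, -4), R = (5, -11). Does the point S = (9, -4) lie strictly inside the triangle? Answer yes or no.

yes

Barycentric coordinates of S: (28/173, 125/173, 20/173).
The three coordinates are positive, positive, positive; a point is interior exactly when all three are positive.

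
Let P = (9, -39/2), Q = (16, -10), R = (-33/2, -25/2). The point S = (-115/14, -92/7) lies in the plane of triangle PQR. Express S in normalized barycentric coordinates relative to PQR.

(1/7, 1/7, 5/7)

Signed area of the reference triangle: [PQR] = ½·(9·(-10−(-25/2)) + 16·(-25/2−(-39/2)) + (-33/2)·(-39/2−(-10))) = ½·(45/2 + 112 + 627/4) = 1165/8.
[SQR] = ½·((-115/14)·(-10−(-25/2)) + 16·(-25/2−(-92/7)) + (-33/2)·(-92/7−(-10))) = ½·(-575/28 + 72/7 + 363/7) = 1165/56, so the P-coordinate is (1165/56)/(1165/8) = 1/7.
[PSR] = ½·(9·(-92/7−(-25/2)) + (-115/14)·(-25/2−(-39/2)) + (-33/2)·(-39/2−(-92/7))) = ½·(-81/14 − 115/2 + 2937/28) = 1165/56, so the Q-coordinate is 1/7.
[PQS] = ½·(9·(-10−(-92/7)) + 16·(-92/7−(-39/2)) + (-115/14)·(-39/2−(-10))) = ½·(198/7 + 712/7 + 2185/28) = 5825/56, so the R-coordinate is 5/7.
Check: 1/7 + 1/7 + 5/7 = 1.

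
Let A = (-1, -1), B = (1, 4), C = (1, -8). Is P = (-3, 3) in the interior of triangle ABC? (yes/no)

no

Barycentric coordinates of P: (2, -1/4, -3/4).
The three coordinates are positive, negative, negative; a point is interior exactly when all three are positive.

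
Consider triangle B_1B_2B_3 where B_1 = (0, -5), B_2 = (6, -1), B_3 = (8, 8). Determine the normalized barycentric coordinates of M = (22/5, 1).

Signed area of the reference triangle: [B_1B_2B_3] = ½·(0·(-1−8) + 6·(8−(-5)) + 8·(-5−(-1))) = ½·(0 + 78 − 32) = 23.
[MB_2B_3] = ½·((22/5)·(-1−8) + 6·(8−1) + 8·(1−(-1))) = ½·(-198/5 + 42 + 16) = 46/5, so the B_1-coordinate is (46/5)/23 = 2/5.
[B_1MB_3] = ½·(0·(1−8) + (22/5)·(8−(-5)) + 8·(-5−1)) = ½·(0 + 286/5 − 48) = 23/5, so the B_2-coordinate is 1/5.
[B_1B_2M] = ½·(0·(-1−1) + 6·(1−(-5)) + (22/5)·(-5−(-1))) = ½·(0 + 36 − 88/5) = 46/5, so the B_3-coordinate is 2/5.

(2/5, 1/5, 2/5)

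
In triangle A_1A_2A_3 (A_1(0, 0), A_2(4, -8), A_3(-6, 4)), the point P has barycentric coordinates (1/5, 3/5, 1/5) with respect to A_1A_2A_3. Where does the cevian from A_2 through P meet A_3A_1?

(-3, 2)

Line A_2P meets A_3A_1 where the A_2-coordinate vanishes; zeroing P's A_2-weight and renormalizing leaves A_3, A_1-weights 1/5 : 1/5 → (1/2, 1/2).
So Q = (1/2)·A_3 + (1/2)·A_1 = (-3, 2).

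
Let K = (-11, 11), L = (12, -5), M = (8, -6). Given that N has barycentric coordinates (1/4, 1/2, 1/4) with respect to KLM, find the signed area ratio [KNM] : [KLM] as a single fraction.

The signed ratio [KNM]/[KLM] equals the barycentric coordinate of N at vertex L, which is 1/2.

1/2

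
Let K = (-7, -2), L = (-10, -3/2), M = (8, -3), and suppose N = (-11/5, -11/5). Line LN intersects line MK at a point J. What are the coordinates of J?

Barycentric coordinates of N with respect to KLM: (1/5, 2/5, 2/5).
On side MK the L-coordinate is zero; dropping N's L-weight 2/5 and renormalizing the remaining 2/5 : 1/5 gives weights 2/3, 1/3 on M, K.
J = (2/3)·(8, -3) + (1/3)·(-7, -2) = (3, -8/3).

(3, -8/3)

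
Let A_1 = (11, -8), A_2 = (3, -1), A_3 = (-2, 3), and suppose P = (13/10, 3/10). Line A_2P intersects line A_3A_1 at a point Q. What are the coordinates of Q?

(1/6, 7/6)

Barycentric coordinates of P with respect to A_1A_2A_3: (1/10, 2/5, 1/2).
On side A_3A_1 the A_2-coordinate is zero; dropping P's A_2-weight 2/5 and renormalizing the remaining 1/2 : 1/10 gives weights 5/6, 1/6 on A_3, A_1.
Q = (5/6)·(-2, 3) + (1/6)·(11, -8) = (1/6, 7/6).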